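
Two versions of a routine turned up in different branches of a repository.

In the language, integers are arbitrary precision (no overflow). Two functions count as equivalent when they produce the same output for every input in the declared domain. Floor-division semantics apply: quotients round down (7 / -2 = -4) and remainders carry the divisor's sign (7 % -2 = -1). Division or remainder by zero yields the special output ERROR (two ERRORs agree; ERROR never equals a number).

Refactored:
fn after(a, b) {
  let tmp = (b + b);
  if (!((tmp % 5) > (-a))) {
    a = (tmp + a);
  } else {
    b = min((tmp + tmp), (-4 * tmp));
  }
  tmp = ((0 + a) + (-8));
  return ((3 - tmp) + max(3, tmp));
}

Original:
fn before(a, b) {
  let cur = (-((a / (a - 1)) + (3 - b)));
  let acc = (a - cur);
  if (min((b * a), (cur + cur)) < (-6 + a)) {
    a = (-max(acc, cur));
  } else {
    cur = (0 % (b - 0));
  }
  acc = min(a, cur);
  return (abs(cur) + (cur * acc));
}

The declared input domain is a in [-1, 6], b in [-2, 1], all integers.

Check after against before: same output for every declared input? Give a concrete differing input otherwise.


Try a=-1, b=-2.
before: cur becomes -5; next acc becomes 4; next (min((b * a), (cur + cur)) < (-6 + a)) evaluates to true; next a becomes -4; next acc becomes -5; next final value 30
after: tmp becomes -4; next (!((tmp % 5) > (-a))) evaluates to true; next a becomes -5; next tmp becomes -13; next final value 19
30 and 19 differ, so these are not the same function on this domain.
verdict: not equivalent; witness: a=-1, b=-2


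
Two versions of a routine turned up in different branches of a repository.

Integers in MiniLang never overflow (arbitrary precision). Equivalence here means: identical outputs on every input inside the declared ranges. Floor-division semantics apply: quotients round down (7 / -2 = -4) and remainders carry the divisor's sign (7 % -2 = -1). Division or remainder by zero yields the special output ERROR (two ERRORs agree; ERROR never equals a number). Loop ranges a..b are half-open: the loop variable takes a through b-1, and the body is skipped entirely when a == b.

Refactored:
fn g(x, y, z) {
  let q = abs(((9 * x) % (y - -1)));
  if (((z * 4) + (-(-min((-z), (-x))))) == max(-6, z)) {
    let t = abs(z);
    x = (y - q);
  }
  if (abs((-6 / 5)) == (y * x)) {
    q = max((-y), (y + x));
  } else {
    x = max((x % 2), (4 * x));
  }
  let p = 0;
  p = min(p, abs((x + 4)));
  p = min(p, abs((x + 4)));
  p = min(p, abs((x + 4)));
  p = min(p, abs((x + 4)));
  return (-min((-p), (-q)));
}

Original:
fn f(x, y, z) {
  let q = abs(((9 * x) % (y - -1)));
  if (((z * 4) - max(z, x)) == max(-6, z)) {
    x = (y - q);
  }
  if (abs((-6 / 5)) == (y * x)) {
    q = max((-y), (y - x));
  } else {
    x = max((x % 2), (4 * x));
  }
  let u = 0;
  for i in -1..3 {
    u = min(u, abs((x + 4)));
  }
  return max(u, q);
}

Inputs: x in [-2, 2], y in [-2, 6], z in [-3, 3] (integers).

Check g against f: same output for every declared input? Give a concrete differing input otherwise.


On input x=1, y=2, z=-3, f returns 1 while g returns 3.
verdict: not equivalent; witness: x=1, y=2, z=-3


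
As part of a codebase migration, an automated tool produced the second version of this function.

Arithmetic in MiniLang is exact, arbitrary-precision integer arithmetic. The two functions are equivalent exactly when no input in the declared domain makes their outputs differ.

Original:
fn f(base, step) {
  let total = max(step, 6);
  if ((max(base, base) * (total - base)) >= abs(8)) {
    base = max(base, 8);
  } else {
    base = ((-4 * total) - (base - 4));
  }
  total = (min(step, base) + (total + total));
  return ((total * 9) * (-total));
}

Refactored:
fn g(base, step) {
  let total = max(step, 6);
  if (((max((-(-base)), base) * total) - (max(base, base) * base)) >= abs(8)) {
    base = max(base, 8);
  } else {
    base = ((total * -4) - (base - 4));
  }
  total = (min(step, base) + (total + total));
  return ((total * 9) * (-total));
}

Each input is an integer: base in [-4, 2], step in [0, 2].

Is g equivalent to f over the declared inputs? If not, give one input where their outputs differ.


Behavior is preserved: although arithmetic usage differs, plus min/max/abs usage differs, the outputs never diverge.
One worked example (base=1, step=2) — f: total becomes 6; next ((max(base, base) * (total - base)) >= abs(8)) evaluates to false; next base becomes -21; next total becomes -9; next final value -729; g: total becomes 6; next (((max((-(-base)), base) * total) - (max(base, base) * base)) >= abs(8)) evaluates to false; next base becomes -21; next total becomes -9; next final value -729; agreement on -729.
Across all 21 domain points the two functions coincide.
verdict: equivalent


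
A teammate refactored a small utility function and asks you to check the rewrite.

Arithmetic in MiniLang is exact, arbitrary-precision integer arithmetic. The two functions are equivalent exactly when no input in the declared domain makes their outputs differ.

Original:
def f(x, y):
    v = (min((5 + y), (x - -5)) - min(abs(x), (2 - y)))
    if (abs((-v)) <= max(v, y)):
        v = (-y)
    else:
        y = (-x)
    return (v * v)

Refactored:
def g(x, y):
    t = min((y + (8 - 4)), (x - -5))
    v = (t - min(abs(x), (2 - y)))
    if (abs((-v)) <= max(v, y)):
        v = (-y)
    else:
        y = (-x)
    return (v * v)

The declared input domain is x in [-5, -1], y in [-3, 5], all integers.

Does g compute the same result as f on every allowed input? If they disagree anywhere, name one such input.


These are not equivalent — on x=-3, y=-3 the outputs split (1 vs 4).
f: v := -1 | (abs((-v)) <= max(v, y)): false | y := 3 | result 1
g: t := 1 | v := -2 | (abs((-v)) <= max(v, y)): false | y := 3 | result 4
verdict: not equivalent; witness: x=-3, y=-3


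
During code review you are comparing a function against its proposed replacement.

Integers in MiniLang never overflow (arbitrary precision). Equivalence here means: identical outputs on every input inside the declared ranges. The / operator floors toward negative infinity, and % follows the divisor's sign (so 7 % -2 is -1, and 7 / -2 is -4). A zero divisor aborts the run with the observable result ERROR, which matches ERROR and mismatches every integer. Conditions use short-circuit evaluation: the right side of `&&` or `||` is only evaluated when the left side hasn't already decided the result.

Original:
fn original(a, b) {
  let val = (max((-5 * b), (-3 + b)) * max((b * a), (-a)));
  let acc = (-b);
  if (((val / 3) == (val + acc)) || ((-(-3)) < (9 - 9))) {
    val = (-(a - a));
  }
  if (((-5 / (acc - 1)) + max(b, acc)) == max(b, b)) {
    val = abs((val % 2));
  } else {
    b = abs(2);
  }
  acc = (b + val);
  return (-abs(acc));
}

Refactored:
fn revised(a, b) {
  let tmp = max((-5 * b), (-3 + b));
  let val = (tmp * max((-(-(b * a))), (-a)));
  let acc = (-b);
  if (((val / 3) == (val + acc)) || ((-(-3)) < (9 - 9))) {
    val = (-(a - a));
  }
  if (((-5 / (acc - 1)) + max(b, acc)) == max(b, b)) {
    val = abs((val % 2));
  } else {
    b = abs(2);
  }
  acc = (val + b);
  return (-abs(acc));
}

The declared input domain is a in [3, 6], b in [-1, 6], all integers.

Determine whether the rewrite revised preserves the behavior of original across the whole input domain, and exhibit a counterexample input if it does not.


The two are interchangeable: local variable names differ; statement counts differ, and every declared input agrees.
Tracing a=5, b=0: original: val becomes 0; next acc becomes 0; next (((val / 3) == (val + acc)) || ((-(-3)) < (9 - 9))) evaluates to true; next val becomes 0; next (((-5 / (acc - 1)) + max(b, acc)) == max(b, b)) evaluates to false; next b becomes 2; next acc becomes 2; next final value -2 | revised: tmp becomes 0; next val becomes 0; next acc becomes 0; next (((val / 3) == (val + acc)) || ((-(-3)) < (9 - 9))) evaluates to true; next val becomes 0; next (((-5 / (acc - 1)) + max(b, acc)) == max(b, b)) evaluates to false; next b becomes 2; next acc becomes 2; next final value -2 — matching result -2.
Across all 32 domain points the two functions coincide.
verdict: equivalent


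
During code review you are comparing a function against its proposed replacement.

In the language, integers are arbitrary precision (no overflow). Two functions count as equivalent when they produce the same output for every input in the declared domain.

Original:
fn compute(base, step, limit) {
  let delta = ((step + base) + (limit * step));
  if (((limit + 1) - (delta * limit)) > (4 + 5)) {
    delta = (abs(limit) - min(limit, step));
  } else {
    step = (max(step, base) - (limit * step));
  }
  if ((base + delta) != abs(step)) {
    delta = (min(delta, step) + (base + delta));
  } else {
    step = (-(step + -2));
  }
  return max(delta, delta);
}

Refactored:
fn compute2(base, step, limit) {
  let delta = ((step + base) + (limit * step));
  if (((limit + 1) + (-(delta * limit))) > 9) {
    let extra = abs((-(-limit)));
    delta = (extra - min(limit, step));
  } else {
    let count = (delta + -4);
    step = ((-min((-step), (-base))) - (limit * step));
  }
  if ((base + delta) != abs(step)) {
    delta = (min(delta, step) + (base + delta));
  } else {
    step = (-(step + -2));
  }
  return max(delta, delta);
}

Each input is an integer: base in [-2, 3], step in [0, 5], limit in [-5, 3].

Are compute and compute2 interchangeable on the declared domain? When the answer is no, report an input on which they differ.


Side by side, the visible changes include: constant usage differs, statement counts differ, arithmetic usage differs, min/max/abs usage differs, local variable names differ.
Tracing base=-2, step=4, limit=1: compute: delta becomes 6; next (((limit + 1) - (delta * limit)) > (4 + 5)) evaluates to false; next step becomes 0; next ((base + delta) != abs(step)) evaluates to true; next delta becomes 4; next final value 4 | compute2: delta becomes 6; next (((limit + 1) + (-(delta * limit))) > 9) evaluates to false; next count becomes 2; next step becomes 0; next ((base + delta) != abs(step)) evaluates to true; next delta becomes 4; next final value 4 — matching result 4.
Sweeping the whole domain (324 inputs) finds no disagreement.
verdict: equivalent


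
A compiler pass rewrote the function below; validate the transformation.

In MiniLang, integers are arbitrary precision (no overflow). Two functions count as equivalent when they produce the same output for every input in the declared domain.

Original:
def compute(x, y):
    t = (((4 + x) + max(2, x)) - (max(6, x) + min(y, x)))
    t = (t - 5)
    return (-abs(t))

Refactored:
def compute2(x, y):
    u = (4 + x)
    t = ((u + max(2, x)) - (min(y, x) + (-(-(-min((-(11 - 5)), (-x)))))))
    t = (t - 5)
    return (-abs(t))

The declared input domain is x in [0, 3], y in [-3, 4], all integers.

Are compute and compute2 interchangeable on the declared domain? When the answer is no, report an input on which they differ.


Differences: constant usage differs; and min/max/abs usage differs; and arithmetic usage differs; and statement counts differ; and local variable names differ — yet all 32 inputs agree.
verdict: equivalent


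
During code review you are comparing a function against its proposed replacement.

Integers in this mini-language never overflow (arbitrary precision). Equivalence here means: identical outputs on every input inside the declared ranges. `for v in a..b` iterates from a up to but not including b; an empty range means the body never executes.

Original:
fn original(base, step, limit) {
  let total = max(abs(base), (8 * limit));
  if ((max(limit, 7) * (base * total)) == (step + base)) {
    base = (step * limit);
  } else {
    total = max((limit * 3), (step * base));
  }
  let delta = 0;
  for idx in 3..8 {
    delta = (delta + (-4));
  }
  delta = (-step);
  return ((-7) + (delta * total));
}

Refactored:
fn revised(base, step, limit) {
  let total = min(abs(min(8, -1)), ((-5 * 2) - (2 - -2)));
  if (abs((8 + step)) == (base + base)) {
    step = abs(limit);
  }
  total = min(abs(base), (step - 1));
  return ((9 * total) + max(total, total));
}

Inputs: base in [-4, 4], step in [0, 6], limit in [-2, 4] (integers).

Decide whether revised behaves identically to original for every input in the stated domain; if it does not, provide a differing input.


Not equivalent: base=-4, step=0, limit=-2 separates them (-7 vs -10).
original: total=4, then ((max(limit, 7) * (base * total)) == (step + base)) is false, then total=0, then delta=0, then (idx=3), then delta=-4, then (idx=4), then delta=-8, then (idx=5), then delta=-12, then (idx=6), then delta=-16, then (idx=7), then delta=-20, then delta=0, then returns -7
revised: total=-14, then (abs((8 + step)) == (base + base)) is false, then total=-1, then returns -10
verdict: not equivalent; witness: base=-4, step=0, limit=-2


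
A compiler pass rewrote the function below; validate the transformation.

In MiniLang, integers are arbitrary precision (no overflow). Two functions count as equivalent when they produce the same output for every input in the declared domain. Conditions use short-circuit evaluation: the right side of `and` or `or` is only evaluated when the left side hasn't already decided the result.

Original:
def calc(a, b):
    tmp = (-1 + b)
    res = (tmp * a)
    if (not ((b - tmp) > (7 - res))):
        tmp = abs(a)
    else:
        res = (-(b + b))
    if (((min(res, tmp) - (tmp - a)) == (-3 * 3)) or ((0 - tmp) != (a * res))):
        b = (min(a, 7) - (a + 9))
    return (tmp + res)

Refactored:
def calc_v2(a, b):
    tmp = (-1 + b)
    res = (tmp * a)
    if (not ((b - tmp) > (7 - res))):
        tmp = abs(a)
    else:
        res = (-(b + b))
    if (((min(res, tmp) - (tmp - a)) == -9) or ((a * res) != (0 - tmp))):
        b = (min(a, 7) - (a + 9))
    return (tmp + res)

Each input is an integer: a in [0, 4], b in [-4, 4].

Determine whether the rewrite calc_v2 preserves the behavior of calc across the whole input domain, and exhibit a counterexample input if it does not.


This is a faithful refactor — arithmetic usage differs, plus constant usage differs, but the computed results match everywhere.
Tracing a=3, b=-2: calc: tmp := -3 | res := -9 | (not ((b - tmp) > (7 - res))): true | tmp := 3 | (((min(res, tmp) - (tmp - a)) == (-3 * 3)) or ((0 - tmp) != (a * res))): true | b := -9 | result -6 | calc_v2: tmp := -3 | res := -9 | (not ((b - tmp) > (7 - res))): true | tmp := 3 | (((min(res, tmp) - (tmp - a)) == -9) or ((a * res) != (0 - tmp))): true | b := -9 | result -6 — matching result -6.
Sweeping the whole domain (45 inputs) finds no disagreement.
verdict: equivalent


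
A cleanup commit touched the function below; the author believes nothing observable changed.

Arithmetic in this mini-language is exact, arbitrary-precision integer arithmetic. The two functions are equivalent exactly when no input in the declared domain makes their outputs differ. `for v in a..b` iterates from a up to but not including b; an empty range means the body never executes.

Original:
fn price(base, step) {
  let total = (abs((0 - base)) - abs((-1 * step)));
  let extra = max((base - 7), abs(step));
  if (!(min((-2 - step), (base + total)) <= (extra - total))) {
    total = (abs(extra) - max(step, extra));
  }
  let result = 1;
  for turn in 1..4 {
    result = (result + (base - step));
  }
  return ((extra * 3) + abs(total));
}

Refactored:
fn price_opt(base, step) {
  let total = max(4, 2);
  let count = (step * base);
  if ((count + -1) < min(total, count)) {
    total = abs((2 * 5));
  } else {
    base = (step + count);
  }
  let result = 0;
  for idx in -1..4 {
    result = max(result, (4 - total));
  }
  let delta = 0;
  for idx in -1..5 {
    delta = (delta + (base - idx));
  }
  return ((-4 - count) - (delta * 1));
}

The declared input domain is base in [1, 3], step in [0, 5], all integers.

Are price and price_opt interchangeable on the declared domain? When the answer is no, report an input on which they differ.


These are not equivalent — on base=1, step=0 the outputs split (1 vs -1).
price: total=1, then extra=0, then (!(min((-2 - step), (base + total)) <= (extra - total))) is false, then result=1, then (turn=1), then result=2, then (turn=2), then result=3, then (turn=3), then result=4, then returns 1
price_opt: total=4, then count=0, then ((count + -1) < min(total, count)) is true, then total=10, then result=0, then (idx=-1), then result=0, then (idx=0), then result=0, then (idx=1), then result=0, then (idx=2), then result=0, then (idx=3), then result=0, then delta=0, then (idx=-1), then delta=2, then (idx=0), then delta=3, then (idx=1), then delta=3, then (idx=2), then delta=2, then (idx=3), then delta=0, then (idx=4), then delta=-3, then returns -1
verdict: not equivalent; witness: base=1, step=0


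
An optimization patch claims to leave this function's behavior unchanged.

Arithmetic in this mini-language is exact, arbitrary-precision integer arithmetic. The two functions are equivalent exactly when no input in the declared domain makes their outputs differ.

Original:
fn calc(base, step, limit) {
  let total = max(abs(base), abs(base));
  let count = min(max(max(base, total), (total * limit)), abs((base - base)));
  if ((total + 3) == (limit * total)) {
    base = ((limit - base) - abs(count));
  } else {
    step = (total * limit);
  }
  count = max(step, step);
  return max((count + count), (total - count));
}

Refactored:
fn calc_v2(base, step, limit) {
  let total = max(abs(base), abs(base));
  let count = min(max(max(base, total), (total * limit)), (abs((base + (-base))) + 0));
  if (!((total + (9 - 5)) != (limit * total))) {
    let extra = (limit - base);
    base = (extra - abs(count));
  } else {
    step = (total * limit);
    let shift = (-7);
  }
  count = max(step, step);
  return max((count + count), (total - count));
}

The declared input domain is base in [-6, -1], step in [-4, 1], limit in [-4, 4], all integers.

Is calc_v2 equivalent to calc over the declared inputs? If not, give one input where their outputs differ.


The rewrite breaks on base=-4, step=-4, limit=2, where the results are 16 and 8.
calc: total := 4 | count := 0 | ((total + 3) == (limit * total)): false | step := 8 | count := 8 | result 16
calc_v2: total := 4 | count := 0 | (!((total + (9 - 5)) != (limit * total))): true | extra := 6 | base := 6 | count := -4 | result 8
verdict: not equivalent; witness: base=-4, step=-4, limit=2


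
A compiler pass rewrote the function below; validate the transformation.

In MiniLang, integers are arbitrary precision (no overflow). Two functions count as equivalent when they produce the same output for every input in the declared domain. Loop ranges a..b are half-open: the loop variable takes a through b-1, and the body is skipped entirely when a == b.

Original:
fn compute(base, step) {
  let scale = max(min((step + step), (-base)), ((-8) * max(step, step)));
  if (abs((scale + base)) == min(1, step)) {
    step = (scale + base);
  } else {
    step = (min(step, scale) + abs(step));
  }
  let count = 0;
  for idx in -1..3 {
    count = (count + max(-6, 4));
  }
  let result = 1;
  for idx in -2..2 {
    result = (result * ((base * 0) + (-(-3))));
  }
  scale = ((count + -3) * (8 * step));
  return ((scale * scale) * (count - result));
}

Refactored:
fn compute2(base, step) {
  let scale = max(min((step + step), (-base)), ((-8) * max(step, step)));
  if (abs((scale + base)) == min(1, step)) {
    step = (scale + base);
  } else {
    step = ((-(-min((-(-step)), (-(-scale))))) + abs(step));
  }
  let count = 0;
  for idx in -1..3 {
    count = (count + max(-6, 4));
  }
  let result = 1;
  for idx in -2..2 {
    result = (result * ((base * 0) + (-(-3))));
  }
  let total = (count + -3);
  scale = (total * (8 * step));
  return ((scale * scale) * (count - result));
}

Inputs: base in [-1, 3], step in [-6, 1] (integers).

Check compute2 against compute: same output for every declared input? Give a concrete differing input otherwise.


Comparing the listings, the differences include: local variable names differ, and statement counts differ.
Spot check at base=2, step=-5 — compute: scale=40, then (abs((scale + base)) == min(1, step)) is false, then step=0, then count=0, then (idx=-1), then count=4, then (idx=0), then count=8, then (idx=1), then count=12, then (idx=2), then count=16, then result=1, then (idx=-2), then result=3, then (idx=-1), then result=9, then (idx=0), then result=27, then (idx=1), then result=81, then scale=0, then returns 0. compute2: scale=40, then (abs((scale + base)) == min(1, step)) is false, then step=0, then count=0, then (idx=-1), then count=4, then (idx=0), then count=8, then (idx=1), then count=12, then (idx=2), then count=16, then result=1, then (idx=-2), then result=3, then (idx=-1), then result=9, then (idx=0), then result=27, then (idx=1), then result=81, then total=13, then scale=0, then returns 0. Both give 0.
An exhaustive pass over the 40 declared inputs shows identical outputs.
verdict: equivalent


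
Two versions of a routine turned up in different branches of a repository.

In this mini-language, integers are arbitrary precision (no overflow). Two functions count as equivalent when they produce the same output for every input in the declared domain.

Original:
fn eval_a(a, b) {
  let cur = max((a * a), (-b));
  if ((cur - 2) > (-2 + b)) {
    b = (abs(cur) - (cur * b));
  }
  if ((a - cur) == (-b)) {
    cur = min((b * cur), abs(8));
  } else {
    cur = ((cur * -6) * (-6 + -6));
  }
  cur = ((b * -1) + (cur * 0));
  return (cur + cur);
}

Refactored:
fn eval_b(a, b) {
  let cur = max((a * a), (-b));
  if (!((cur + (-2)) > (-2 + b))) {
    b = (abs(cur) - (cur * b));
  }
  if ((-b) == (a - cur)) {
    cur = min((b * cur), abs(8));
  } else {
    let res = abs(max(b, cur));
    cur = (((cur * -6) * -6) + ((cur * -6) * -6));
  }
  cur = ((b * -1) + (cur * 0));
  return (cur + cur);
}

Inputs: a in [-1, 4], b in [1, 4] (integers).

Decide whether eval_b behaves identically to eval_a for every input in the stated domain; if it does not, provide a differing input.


a=-1, b=1 yields -2 from eval_a but 0 from eval_b.
verdict: not equivalent; witness: a=-1, b=1


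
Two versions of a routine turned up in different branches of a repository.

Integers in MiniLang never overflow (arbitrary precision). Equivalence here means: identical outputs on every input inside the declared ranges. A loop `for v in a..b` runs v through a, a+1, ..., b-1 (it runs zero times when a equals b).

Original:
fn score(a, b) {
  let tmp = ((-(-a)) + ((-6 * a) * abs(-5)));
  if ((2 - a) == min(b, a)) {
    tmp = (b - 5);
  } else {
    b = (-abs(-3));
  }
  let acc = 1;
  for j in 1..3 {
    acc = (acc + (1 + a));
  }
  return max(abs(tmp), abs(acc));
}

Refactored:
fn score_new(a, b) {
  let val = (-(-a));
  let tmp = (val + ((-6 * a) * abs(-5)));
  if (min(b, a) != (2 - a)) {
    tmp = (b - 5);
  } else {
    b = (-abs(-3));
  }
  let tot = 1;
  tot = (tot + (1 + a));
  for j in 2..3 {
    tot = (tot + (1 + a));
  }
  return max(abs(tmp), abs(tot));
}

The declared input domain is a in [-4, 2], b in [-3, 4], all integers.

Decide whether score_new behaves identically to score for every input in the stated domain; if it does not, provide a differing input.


These are not equivalent — on a=-4, b=-3 the outputs split (116 vs 8).
score: tmp=116, then ((2 - a) == min(b, a)) is false, then b=-3, then acc=1, then (j=1), then acc=-2, then (j=2), then acc=-5, then returns 116
score_new: val=-4, then tmp=116, then (min(b, a) != (2 - a)) is true, then tmp=-8, then tot=1, then tot=-2, then (j=2), then tot=-5, then returns 8
verdict: not equivalent; witness: a=-4, b=-3


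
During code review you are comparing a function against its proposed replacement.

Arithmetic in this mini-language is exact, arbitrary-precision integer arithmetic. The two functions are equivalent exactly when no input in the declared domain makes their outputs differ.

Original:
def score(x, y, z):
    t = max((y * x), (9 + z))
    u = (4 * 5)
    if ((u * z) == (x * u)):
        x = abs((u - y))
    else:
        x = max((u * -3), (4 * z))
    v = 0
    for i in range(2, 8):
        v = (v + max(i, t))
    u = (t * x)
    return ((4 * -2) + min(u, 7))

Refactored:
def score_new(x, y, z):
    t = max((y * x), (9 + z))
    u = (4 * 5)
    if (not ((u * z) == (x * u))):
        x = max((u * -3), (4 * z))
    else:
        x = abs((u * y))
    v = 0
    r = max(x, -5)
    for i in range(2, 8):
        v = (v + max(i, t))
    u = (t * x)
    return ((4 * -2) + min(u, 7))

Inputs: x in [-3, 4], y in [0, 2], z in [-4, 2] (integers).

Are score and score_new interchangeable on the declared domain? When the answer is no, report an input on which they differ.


At x=-3, y=0, z=-3: score gives -1, score_new gives -8.
verdict: not equivalent; witness: x=-3, y=0, z=-3


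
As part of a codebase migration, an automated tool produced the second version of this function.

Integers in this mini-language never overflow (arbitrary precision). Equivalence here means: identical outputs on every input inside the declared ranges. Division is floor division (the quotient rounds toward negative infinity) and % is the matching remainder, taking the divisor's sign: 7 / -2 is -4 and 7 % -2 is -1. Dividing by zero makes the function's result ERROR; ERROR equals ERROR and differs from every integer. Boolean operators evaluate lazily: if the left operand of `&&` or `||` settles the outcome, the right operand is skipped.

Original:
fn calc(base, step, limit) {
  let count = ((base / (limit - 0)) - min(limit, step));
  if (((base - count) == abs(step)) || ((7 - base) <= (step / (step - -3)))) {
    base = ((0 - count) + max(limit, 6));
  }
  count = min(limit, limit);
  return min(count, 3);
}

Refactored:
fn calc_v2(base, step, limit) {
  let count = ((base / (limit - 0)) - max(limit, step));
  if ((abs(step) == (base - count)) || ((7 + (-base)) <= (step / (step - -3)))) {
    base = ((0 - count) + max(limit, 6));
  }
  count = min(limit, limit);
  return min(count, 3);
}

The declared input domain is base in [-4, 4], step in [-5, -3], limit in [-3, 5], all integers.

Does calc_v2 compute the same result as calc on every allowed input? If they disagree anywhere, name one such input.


At base=-3, step=-3, limit=5: calc gives ERROR, calc_v2 gives 3.
verdict: not equivalent; witness: base=-3, step=-3, limit=5


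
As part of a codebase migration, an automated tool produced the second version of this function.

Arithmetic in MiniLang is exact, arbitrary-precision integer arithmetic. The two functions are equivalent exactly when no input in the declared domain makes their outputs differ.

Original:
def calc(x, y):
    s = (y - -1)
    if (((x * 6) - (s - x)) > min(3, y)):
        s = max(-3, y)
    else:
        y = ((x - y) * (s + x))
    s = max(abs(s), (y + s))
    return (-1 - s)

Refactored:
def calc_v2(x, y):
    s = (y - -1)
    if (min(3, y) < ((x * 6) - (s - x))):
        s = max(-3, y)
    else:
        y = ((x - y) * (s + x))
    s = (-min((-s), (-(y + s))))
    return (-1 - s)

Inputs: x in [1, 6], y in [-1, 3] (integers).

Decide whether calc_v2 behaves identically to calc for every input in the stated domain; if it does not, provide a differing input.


Run the pair on x=1, y=-1.
calc: s=0, then (((x * 6) - (s - x)) > min(3, y)) is true, then s=-1, then s=1, then returns -2
calc_v2: s=0, then (min(3, y) < ((x * 6) - (s - x))) is true, then s=-1, then s=-1, then returns 0
-2 and 0 differ, so these are not the same function on this domain.
verdict: not equivalent; witness: x=1, y=-1


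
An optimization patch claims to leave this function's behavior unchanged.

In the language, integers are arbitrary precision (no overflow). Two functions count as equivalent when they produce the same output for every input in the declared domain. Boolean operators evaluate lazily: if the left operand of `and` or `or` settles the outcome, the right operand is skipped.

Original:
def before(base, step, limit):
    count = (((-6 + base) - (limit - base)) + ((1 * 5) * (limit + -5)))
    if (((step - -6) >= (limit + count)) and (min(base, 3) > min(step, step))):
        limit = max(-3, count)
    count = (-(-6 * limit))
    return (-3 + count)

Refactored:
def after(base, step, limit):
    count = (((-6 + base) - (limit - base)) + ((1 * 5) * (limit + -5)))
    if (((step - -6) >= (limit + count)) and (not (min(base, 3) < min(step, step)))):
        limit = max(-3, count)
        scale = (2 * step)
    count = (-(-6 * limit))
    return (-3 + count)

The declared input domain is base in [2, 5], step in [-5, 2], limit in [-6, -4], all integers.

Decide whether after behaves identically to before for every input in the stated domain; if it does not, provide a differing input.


There is a counterexample at base=2, step=2, limit=-6: -39 on one side, -21 on the other.
before: count := -51 | (((step - -6) >= (limit + count)) and (min(base, 3) > min(step, step))): false | count := -36 | result -39
after: count := -51 | (((step - -6) >= (limit + count)) and (not (min(base, 3) < min(step, step)))): true | limit := -3 | scale := 4 | count := -18 | result -21
verdict: not equivalent; witness: base=2, step=2, limit=-6


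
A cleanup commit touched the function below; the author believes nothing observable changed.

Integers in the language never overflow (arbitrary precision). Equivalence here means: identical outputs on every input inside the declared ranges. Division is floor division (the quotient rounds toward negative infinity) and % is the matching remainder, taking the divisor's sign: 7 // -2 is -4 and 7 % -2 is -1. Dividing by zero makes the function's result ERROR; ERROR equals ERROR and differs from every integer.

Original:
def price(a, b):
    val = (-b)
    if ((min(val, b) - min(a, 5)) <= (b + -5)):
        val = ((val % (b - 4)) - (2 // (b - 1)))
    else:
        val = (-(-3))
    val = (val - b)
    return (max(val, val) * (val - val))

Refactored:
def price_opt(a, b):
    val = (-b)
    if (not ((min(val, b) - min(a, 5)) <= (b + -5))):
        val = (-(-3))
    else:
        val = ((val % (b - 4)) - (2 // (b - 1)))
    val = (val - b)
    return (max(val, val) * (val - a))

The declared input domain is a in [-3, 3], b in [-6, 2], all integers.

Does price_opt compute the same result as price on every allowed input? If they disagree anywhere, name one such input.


Take a=-3, b=-6.
price: val = 6; ((min(val, b) - min(a, 5)) <= (b + -5)) -> false; val = 3; val = 9; return 0
price_opt: val = 6; (not ((min(val, b) - min(a, 5)) <= (b + -5))) -> true; val = 3; val = 9; return 108
0 != 108, so the rewrite changes behavior.
verdict: not equivalent; witness: a=-3, b=-6


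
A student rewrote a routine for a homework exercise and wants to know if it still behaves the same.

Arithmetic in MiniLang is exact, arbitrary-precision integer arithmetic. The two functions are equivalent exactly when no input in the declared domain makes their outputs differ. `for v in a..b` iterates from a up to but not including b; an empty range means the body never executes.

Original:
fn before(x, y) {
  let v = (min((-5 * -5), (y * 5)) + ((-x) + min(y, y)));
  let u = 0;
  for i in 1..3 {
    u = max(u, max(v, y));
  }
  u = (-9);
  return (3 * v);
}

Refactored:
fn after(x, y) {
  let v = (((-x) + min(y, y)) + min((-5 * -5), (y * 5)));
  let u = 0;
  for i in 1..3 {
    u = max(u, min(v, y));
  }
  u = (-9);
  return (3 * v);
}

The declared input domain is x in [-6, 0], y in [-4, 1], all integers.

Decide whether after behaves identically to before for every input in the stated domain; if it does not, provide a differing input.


Although `max(v, y)` became `min(v, y)`, no input in the stated domain can expose it.
One worked example (x=-1, y=1) — before: v := 7 | u := 0 | iter i=1: | u := 7 | iter i=2: | u := 7 | u := -9 | result 21; after: v := 7 | u := 0 | iter i=1: | u := 1 | iter i=2: | u := 1 | u := -9 | result 21; agreement on 21.
Checked all 42 inputs in the declared domain: the outputs agree on every one.
verdict: equivalent


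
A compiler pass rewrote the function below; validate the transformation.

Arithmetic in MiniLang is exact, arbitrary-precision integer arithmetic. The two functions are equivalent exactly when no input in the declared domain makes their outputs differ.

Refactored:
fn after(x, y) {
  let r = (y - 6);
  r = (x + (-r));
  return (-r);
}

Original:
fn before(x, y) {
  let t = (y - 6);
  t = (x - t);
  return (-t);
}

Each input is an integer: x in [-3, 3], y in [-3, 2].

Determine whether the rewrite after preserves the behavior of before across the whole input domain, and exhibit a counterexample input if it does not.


The two are interchangeable: local variable names differ, and arithmetic usage differs, and every declared input agrees.
As a probe, take x=-1, y=2: before runs t becomes -4; next t becomes 3; next final value -3; after runs r becomes -4; next r becomes 3; next final value -3; both end at -3.
An exhaustive pass over the 42 declared inputs shows identical outputs.
verdict: equivalent


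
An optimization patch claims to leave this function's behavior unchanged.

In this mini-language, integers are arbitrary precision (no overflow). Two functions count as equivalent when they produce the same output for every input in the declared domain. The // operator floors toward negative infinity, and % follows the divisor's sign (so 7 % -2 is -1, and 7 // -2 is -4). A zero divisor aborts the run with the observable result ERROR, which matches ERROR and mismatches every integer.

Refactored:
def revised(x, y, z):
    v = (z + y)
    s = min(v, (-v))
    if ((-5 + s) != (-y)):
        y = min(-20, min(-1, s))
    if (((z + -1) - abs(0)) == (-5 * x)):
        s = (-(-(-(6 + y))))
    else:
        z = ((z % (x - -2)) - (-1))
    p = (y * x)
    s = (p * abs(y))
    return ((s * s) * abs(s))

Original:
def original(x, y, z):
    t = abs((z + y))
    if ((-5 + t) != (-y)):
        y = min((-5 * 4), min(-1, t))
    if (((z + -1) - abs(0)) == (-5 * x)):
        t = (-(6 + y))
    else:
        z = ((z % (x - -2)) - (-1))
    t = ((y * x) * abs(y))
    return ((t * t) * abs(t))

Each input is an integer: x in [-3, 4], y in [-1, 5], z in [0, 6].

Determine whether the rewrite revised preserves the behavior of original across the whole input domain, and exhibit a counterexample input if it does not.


These are not equivalent — on x=-3, y=0, z=5 the outputs split (0 vs 1728000000).
original: t := 5 | ((-5 + t) != (-y)): false | (((z + -1) - abs(0)) == (-5 * x)): false | z := 1 | t := 0 | result 0
revised: v := 5 | s := -5 | ((-5 + s) != (-y)): true | y := -20 | (((z + -1) - abs(0)) == (-5 * x)): false | z := 1 | p := 60 | s := 1200 | result 1728000000
verdict: not equivalent; witness: x=-3, y=0, z=5


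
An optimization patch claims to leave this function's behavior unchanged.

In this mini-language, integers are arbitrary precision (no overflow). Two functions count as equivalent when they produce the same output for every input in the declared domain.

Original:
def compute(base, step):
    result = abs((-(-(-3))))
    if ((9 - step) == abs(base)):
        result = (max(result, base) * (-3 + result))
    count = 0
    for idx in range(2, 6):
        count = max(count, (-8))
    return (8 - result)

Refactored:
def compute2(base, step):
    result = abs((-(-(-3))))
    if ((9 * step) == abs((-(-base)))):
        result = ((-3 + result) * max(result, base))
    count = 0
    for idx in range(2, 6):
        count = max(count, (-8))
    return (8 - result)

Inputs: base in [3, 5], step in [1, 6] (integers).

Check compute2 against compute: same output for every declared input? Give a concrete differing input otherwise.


There is a counterexample at base=3, step=6: 8 on one side, 5 on the other.
compute: result becomes 3; next ((9 - step) == abs(base)) evaluates to true; next result becomes 0; next count becomes 0; next at idx=2:; next count becomes 0; next at idx=3:; next count becomes 0; next at idx=4:; next count becomes 0; next at idx=5:; next count becomes 0; next final value 8
compute2: result becomes 3; next ((9 * step) == abs((-(-base)))) evaluates to false; next count becomes 0; next at idx=2:; next count becomes 0; next at idx=3:; next count becomes 0; next at idx=4:; next count becomes 0; next at idx=5:; next count becomes 0; next final value 5
verdict: not equivalent; witness: base=3, step=6


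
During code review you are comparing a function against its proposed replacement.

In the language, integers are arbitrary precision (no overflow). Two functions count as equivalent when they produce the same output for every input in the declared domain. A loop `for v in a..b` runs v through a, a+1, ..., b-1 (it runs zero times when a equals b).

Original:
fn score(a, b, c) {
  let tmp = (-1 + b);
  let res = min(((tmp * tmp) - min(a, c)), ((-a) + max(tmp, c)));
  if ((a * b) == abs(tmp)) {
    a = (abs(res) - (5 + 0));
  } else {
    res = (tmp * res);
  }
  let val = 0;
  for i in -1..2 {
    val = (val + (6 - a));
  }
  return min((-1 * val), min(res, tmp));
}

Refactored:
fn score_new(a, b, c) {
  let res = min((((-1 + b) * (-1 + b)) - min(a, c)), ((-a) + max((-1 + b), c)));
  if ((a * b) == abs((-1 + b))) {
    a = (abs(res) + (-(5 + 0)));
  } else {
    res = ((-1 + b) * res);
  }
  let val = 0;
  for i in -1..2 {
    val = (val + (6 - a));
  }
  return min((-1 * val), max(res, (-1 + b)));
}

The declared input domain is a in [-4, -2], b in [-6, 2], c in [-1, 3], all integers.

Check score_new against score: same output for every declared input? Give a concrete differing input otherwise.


Take a=-4, b=-6, c=1.
score: tmp=-7, then res=5, then ((a * b) == abs(tmp)) is false, then res=-35, then val=0, then (i=-1), then val=10, then (i=0), then val=20, then (i=1), then val=30, then returns -35
score_new: res=5, then ((a * b) == abs((-1 + b))) is false, then res=-35, then val=0, then (i=-1), then val=10, then (i=0), then val=20, then (i=1), then val=30, then returns -30
-35 != -30, so the rewrite changes behavior.
verdict: not equivalent; witness: a=-4, b=-6, c=1


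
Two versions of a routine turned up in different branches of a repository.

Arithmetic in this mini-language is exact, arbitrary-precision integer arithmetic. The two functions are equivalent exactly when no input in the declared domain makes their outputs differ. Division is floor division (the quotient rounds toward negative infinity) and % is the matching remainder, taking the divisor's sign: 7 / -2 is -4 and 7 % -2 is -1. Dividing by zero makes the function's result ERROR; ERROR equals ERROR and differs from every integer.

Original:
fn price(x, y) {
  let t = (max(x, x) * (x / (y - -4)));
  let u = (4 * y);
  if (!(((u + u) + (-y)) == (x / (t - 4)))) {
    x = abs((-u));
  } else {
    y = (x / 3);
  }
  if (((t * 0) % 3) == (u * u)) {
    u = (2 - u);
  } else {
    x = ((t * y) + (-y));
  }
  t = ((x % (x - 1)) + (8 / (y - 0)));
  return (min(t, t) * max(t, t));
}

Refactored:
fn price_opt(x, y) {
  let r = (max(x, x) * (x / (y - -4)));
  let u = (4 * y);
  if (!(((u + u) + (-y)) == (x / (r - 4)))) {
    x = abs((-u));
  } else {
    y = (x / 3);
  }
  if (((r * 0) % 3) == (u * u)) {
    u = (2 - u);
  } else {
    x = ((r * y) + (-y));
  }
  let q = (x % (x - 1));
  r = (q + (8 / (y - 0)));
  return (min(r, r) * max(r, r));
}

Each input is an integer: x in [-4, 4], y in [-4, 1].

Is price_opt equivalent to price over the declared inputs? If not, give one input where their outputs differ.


Behavior is preserved: although local variable names differ; statement counts differ, the outputs never diverge.
One worked example (x=3, y=-4) — price: divide-by-zero, output ERROR; price_opt: divide-by-zero, output ERROR; agreement on ERROR.
An exhaustive pass over the 54 declared inputs shows identical outputs.
verdict: equivalent


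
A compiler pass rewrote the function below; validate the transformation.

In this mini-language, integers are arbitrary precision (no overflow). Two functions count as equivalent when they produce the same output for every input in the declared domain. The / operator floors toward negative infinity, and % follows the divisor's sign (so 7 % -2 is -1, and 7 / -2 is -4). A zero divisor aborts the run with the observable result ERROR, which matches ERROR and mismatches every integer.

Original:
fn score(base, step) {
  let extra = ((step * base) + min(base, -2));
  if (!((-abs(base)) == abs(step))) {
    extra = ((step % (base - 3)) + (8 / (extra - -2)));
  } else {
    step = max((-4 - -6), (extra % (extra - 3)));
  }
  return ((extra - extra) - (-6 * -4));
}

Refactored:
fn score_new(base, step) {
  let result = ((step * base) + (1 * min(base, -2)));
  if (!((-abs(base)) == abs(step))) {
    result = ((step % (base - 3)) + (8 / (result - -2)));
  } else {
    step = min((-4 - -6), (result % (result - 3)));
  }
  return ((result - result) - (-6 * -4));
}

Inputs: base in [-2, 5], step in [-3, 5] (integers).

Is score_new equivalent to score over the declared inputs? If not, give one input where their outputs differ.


Whatever the rewrite altered, no input in the stated domain can expose a difference; all 72 inputs agree.
verdict: equivalent
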